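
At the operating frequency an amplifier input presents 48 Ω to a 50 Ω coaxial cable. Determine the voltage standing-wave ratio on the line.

For a purely resistive load, VSWR = R_L/Z_0 or Z_0/R_L (whichever > 1) = 50/48

VSWR ≈ 1.04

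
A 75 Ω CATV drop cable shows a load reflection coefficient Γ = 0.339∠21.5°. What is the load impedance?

Z_L ≈ 137 + j38.5 Ω

Z_L = Z_0·(1 + Γ)/(1 − Γ) = 75·(1.32 + j0.124)/(0.685 − j0.124)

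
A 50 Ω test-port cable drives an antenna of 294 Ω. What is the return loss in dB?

RL ≈ 2.98 dB

Γ = (294 − 50)/(294 + 50) = 0.709
RL = −20·log₁₀|Γ| = −20·log₁₀(0.709)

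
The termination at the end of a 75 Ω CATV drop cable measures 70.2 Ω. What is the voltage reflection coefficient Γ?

Γ = -0.0331

Γ = (Z_L − Z_0)/(Z_L + Z_0) = (70.2 − 75)/(70.2 + 75) = -4.8/145.2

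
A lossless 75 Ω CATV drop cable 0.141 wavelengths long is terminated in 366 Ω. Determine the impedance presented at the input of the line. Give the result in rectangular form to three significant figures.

βl = 2π × 0.141 = 50.8°
tan(βl) = tan(50.8°) = 1.22
Z_in = Z_0·(Z_L + jZ_0·tanβl)/(Z_0 + jZ_L·tanβl)
     = 75·(366 + j91.8)/(75 + j448)

Z_in ≈ 24.9 − j57.1 Ω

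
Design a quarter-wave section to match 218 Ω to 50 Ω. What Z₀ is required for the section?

Z_qwt = √(Z_0·R_L) = √(50 × 218) = √10900

Z_qwt ≈ 104 Ω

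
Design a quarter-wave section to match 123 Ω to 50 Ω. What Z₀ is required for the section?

Z_qwt = √(Z_0·R_L) = √(50 × 123) = √6150

Z_qwt ≈ 78.4 Ω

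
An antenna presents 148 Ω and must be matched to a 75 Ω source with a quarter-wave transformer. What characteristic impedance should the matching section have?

Z_qwt ≈ 105 Ω

Z_qwt = √(Z_0·R_L) = √(75 × 148) = √11100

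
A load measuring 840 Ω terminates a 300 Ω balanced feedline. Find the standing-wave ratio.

VSWR ≈ 2.8

For a purely resistive load, VSWR = R_L/Z_0 or Z_0/R_L (whichever > 1) = 840/300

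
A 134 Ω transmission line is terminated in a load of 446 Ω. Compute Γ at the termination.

Γ = 0.538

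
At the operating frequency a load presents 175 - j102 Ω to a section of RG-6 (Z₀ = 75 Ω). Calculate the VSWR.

Γ = (Z_L − Z_0)/(Z_L + Z_0) = (100 − j102)/(250 − j102)
|Γ| = 143/270 = 0.529
VSWR = (1 + |Γ|)/(1 − |Γ|) = 1.53/0.471

VSWR ≈ 3.25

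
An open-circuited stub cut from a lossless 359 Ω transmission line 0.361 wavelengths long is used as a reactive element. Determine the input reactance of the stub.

βl = 2π × 0.361 = 130°
tan(βl) = -1.19
For an open-circuited stub, Z_in = −jZ_0·cot(βl) = −jZ_0/tan(βl)

X_in ≈ 301 Ω (inductive)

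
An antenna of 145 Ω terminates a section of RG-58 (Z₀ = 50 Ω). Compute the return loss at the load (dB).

RL ≈ 6.25 dB

Γ = (145 − 50)/(145 + 50) = 0.487
RL = −20·log₁₀|Γ| = −20·log₁₀(0.487)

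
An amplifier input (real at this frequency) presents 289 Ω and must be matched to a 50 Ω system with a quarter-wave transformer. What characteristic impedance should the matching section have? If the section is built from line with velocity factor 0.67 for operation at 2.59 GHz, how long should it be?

Z_qwt ≈ 120 Ω; length ≈ 1.94 cm

Z_qwt = √(Z_0·R_L) = √(50 × 289) = √14450
λ = 0.67·c/f = 0.0776 m, so l = λ/4 = 0.0194 m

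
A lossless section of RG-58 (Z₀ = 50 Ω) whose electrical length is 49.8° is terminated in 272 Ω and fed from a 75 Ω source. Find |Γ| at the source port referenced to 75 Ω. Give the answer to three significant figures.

|Γ| ≈ 0.726

tan(βl) = 1.18
Z_in = Z_0·(Z_L + jZ_0·tanβl)/(Z_0 + jZ_L·tanβl) = 15.4 − j39.9 Ω
Γ_s = (Z_in − Z_s)/(Z_in + Z_s) = (-59.6 − j39.9)/(90.4 − j39.9), |Γ_s| = 0.726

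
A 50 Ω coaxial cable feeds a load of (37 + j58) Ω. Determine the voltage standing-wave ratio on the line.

Γ = (Z_L − Z_0)/(Z_L + Z_0) = (-13 + j58)/(87 + j58)
|Γ| = 59.4/105 = 0.568
VSWR = (1 + |Γ|)/(1 − |Γ|) = 1.57/0.432

VSWR ≈ 3.63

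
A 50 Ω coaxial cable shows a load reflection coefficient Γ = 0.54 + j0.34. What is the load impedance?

Z_L = Z_0·(1 + Γ)/(1 − Γ) = 50·(1.54 + j0.34)/(0.46 − j0.34)

Z_L ≈ 90.6 + j104 Ω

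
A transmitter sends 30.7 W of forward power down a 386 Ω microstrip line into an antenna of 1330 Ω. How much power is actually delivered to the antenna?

Γ = (1330 − 386)/(1330 + 386) = 0.55
|Γ|² = 0.303
P_refl = |Γ|²·P_inc = 9.29 W, P_del = (1 − |Γ|²)·P_inc = 21.4 W

P_delivered ≈ 21.4 W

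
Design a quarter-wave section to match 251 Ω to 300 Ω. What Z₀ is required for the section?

Z_qwt ≈ 274 Ω

Z_qwt = √(Z_0·R_L) = √(300 × 251) = √75300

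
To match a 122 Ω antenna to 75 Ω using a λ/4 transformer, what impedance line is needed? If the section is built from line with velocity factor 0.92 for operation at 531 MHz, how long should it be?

Z_qwt ≈ 95.7 Ω; length ≈ 13 cm

Z_qwt = √(Z_0·R_L) = √(75 × 122) = √9150
λ = 0.92·c/f = 0.52 m, so l = λ/4 = 0.13 m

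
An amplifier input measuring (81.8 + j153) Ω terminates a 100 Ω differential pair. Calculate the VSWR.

Γ = (Z_L − Z_0)/(Z_L + Z_0) = (-18.2 + j153)/(181.8 + j153)
|Γ| = 154/238 = 0.648
VSWR = (1 + |Γ|)/(1 − |Γ|) = 1.65/0.352

VSWR ≈ 4.69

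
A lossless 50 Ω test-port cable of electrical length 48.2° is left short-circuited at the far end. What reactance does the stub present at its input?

X_in ≈ 55.9 Ω (inductive)

tan(βl) = 1.12
For a short-circuited stub, Z_in = jZ_0·tan(βl)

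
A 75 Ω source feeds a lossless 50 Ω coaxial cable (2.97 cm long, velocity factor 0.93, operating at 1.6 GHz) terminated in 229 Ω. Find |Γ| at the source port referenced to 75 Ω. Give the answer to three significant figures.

|Γ| ≈ 0.715

λ = v/f = 0.93·c / 1.6 GHz = 0.174 m
βl = 2π·l/λ = 2π × 0.17 = 61.3°
tan(βl) = 1.83
Z_in = Z_0·(Z_L + jZ_0·tanβl)/(Z_0 + jZ_L·tanβl) = 14 − j25.7 Ω
Γ_s = (Z_in − Z_s)/(Z_in + Z_s) = (-61 − j25.7)/(89 − j25.7), |Γ_s| = 0.715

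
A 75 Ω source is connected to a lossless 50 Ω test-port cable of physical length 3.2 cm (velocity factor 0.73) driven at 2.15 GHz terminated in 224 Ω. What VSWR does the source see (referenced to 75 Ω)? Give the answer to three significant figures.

VSWR ≈ 6.16

λ = v/f = 0.73·c / 2.15 GHz = 0.102 m
βl = 2π·l/λ = 2π × 0.314 = 113°
tan(βl) = -2.34
Z_in = Z_0·(Z_L + jZ_0·tanβl)/(Z_0 + jZ_L·tanβl) = 13.1 + j20.1 Ω
Γ_s = (Z_in − Z_s)/(Z_in + Z_s) = (-61.9 + j20.1)/(88.1 + j20.1), |Γ_s| = 0.721
VSWR = (1 + |Γ_s|)/(1 − |Γ_s|)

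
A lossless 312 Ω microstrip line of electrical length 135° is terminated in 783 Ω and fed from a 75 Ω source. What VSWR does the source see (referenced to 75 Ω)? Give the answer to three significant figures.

tan(βl) = -1
Z_in = Z_0·(Z_L + jZ_0·tanβl)/(Z_0 + jZ_L·tanβl) = 215 + j226 Ω
Γ_s = (Z_in − Z_s)/(Z_in + Z_s) = (140 + j226)/(290 + j226), |Γ_s| = 0.724
VSWR = (1 + |Γ_s|)/(1 − |Γ_s|)

VSWR ≈ 6.24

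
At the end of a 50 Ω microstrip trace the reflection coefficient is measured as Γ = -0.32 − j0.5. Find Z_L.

Z_L ≈ 16.3 − j25.1 Ω

Z_L = Z_0·(1 + Γ)/(1 − Γ) = 50·(0.68 − j0.5)/(1.32 + j0.5)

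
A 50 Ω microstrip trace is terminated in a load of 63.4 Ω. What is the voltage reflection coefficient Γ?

Γ = (Z_L − Z_0)/(Z_L + Z_0) = (63.4 − 50)/(63.4 + 50) = 13.4/113.4

Γ = 0.118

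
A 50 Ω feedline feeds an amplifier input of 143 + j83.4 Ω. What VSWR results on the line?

VSWR ≈ 3.93

Γ = (Z_L − Z_0)/(Z_L + Z_0) = (93 + j83.4)/(193 + j83.4)
|Γ| = 125/210 = 0.594
VSWR = (1 + |Γ|)/(1 − |Γ|) = 1.59/0.406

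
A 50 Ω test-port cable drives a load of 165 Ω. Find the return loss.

Γ = (165 − 50)/(165 + 50) = 0.535
RL = −20·log₁₀|Γ| = −20·log₁₀(0.535)

RL ≈ 5.43 dB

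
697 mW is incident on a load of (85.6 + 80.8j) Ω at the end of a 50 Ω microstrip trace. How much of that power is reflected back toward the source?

|Γ| = |(35.6 + j80.8)/(135.6 + j80.8)| = 0.559
|Γ|² = 0.313
P_refl = |Γ|²·P_inc = 218 mW, P_del = (1 − |Γ|²)·P_inc = 479 mW

P_reflected ≈ 218 mW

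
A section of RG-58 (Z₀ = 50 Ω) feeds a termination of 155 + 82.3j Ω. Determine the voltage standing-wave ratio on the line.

Γ = (Z_L − Z_0)/(Z_L + Z_0) = (105 + j82.3)/(205 + j82.3)
|Γ| = 133/221 = 0.604
VSWR = (1 + |Γ|)/(1 − |Γ|) = 1.6/0.396

VSWR ≈ 4.05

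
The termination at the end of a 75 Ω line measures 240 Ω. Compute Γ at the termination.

Γ = 0.524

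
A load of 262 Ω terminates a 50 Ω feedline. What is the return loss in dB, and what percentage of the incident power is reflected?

Γ = (262 − 50)/(262 + 50) = 0.679
RL = −20·log₁₀(0.679) = 3.36 dB
P_refl/P_inc = |Γ|² = 0.462

RL ≈ 3.36 dB; 46.2% of incident power reflected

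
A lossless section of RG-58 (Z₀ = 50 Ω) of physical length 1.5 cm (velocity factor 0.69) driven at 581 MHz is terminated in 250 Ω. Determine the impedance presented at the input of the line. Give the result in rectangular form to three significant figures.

Z_in ≈ 94.7 − j115 Ω

λ = v/f = 0.69·c / 581 MHz = 0.356 m
βl = 2π·l/λ = 2π × 0.0421 = 15.2°
tan(βl) = tan(15.2°) = 0.271
Z_in = Z_0·(Z_L + jZ_0·tanβl)/(Z_0 + jZ_L·tanβl)
     = 50·(250 + j13.5)/(50 + j67.7)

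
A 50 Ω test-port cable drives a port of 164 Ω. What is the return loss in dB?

RL ≈ 5.47 dB

Γ = (164 − 50)/(164 + 50) = 0.533
RL = −20·log₁₀|Γ| = −20·log₁₀(0.533)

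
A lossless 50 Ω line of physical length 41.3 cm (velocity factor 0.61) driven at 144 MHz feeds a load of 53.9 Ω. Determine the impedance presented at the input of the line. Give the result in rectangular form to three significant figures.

Z_in ≈ 47.8 + j2.9 Ω

λ = v/f = 0.61·c / 144 MHz = 1.27 m
βl = 2π·l/λ = 2π × 0.325 = 117°
tan(βl) = tan(117°) = -1.96
Z_in = Z_0·(Z_L + jZ_0·tanβl)/(Z_0 + jZ_L·tanβl)
     = 50·(53.9 − j98.2)/(50 − j106)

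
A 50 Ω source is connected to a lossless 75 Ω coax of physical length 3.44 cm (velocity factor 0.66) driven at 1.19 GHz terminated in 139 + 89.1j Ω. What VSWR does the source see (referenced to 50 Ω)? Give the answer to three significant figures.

λ = v/f = 0.66·c / 1.19 GHz = 0.166 m
βl = 2π·l/λ = 2π × 0.207 = 74.4°
tan(βl) = 3.59
Z_in = Z_0·(Z_L + jZ_0·tanβl)/(Z_0 + jZ_L·tanβl) = 35.1 − j38.1 Ω
Γ_s = (Z_in − Z_s)/(Z_in + Z_s) = (-14.9 − j38.1)/(85.1 − j38.1), |Γ_s| = 0.439
VSWR = (1 + |Γ_s|)/(1 − |Γ_s|)

VSWR ≈ 2.56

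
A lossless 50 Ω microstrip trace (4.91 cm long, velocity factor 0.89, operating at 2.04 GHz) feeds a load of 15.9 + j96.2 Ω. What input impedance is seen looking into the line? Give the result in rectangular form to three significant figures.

λ = v/f = 0.89·c / 2.04 GHz = 0.131 m
βl = 2π·l/λ = 2π × 0.375 = 135°
tan(βl) = tan(135°) = -0.998
Z_in = Z_0·(Z_L + jZ_0·tanβl)/(Z_0 + jZ_L·tanβl)
     = 50·(15.9 + j46.3)/(146 − j15.9)

Z_in ≈ 3.68 + j16.3 Ω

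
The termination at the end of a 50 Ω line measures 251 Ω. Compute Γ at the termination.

Γ = (Z_L − Z_0)/(Z_L + Z_0) = (251 − 50)/(251 + 50) = 201/301

Γ = 0.668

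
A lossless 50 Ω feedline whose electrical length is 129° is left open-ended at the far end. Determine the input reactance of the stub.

X_in ≈ 40.5 Ω (inductive)

tan(βl) = -1.23
For an open-ended stub, Z_in = −jZ_0·cot(βl) = −jZ_0/tan(βl)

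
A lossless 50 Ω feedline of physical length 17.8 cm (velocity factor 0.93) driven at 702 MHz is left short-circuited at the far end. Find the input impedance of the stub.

Z_in ≈ −j17 Ω

λ = v/f = 0.93·c / 702 MHz = 0.397 m
βl = 2π·l/λ = 2π × 0.448 = 161°
tan(βl) = -0.34
For a short-circuited stub, Z_in = jZ_0·tan(βl)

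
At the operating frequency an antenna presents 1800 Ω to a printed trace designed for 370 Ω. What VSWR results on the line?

VSWR ≈ 4.86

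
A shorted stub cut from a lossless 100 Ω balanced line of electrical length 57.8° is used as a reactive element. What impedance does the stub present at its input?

Z_in ≈ +j159 Ω

tan(βl) = 1.59
For a shorted stub, Z_in = jZ_0·tan(βl)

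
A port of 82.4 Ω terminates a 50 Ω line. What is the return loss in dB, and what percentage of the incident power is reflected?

Γ = (82.4 − 50)/(82.4 + 50) = 0.245
RL = −20·log₁₀(0.245) = 12.2 dB
P_refl/P_inc = |Γ|² = 0.0599

RL ≈ 12.2 dB; 5.99% of incident power reflected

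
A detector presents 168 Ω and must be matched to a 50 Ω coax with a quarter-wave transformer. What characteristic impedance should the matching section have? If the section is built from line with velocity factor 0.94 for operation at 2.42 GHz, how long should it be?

Z_qwt ≈ 91.7 Ω; length ≈ 2.91 cm

Z_qwt = √(Z_0·R_L) = √(50 × 168) = √8400
λ = 0.94·c/f = 0.117 m, so l = λ/4 = 0.0291 m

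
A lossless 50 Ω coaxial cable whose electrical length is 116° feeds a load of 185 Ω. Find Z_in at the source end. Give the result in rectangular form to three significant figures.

Z_in ≈ 16.4 + j22.2 Ω

tan(βl) = tan(116°) = -2.05
Z_in = Z_0·(Z_L + jZ_0·tanβl)/(Z_0 + jZ_L·tanβl)
     = 50·(185 − j103)/(50 − j379)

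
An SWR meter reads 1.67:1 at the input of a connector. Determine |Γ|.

|Γ| = (S − 1)/(S + 1) = (1.67 − 1)/(1.67 + 1) = 0.67/2.67

|Γ| ≈ 0.251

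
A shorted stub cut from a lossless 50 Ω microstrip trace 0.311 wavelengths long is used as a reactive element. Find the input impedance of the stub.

Z_in ≈ −j124 Ω

βl = 2π × 0.311 = 112°
tan(βl) = -2.48
For a shorted stub, Z_in = jZ_0·tan(βl)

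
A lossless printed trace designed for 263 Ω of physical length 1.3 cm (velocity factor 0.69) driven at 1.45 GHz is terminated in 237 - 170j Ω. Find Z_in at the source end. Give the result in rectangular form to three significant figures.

λ = v/f = 0.69·c / 1.45 GHz = 0.143 m
βl = 2π·l/λ = 2π × 0.0911 = 32.8°
tan(βl) = tan(32.8°) = 0.644
Z_in = Z_0·(Z_L + jZ_0·tanβl)/(Z_0 + jZ_L·tanβl)
     = 263·(237 − j0.621)/(372 + j153)

Z_in ≈ 143 − j59.1 Ω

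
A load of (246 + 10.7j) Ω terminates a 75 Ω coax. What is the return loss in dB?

RL ≈ 5.46 dB

Γ = (171 + j10.7)/(321 + j10.7), |Γ| = 0.533
RL = −20·log₁₀|Γ| = −20·log₁₀(0.533)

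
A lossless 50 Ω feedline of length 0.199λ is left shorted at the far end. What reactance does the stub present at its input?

X_in ≈ 151 Ω (inductive)

βl = 2π × 0.199 = 71.6°
tan(βl) = 3.01
For a shorted stub, Z_in = jZ_0·tan(βl)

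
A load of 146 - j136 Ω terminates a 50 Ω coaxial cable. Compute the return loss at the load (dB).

Γ = (96 − j136)/(196 − j136), |Γ| = 0.698
RL = −20·log₁₀|Γ| = −20·log₁₀(0.698)

RL ≈ 3.13 dB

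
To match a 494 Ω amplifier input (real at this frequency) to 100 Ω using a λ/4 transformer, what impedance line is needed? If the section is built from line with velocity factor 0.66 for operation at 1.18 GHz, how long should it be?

Z_qwt ≈ 222 Ω; length ≈ 4.19 cm

Z_qwt = √(Z_0·R_L) = √(100 × 494) = √49400
λ = 0.66·c/f = 0.168 m, so l = λ/4 = 0.0419 m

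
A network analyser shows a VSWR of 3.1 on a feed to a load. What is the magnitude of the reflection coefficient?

|Γ| = (S − 1)/(S + 1) = (3.1 − 1)/(3.1 + 1) = 2.1/4.1

|Γ| ≈ 0.512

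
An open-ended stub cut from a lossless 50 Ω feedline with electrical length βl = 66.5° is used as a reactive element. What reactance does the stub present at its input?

X_in ≈ -21.7 Ω (capacitive)

tan(βl) = 2.3
For an open-ended stub, Z_in = −jZ_0·cot(βl) = −jZ_0/tan(βl)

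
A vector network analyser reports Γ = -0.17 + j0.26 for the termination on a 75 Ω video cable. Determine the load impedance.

Z_L = Z_0·(1 + Γ)/(1 − Γ) = 75·(0.83 + j0.26)/(1.17 − j0.26)

Z_L ≈ 47.2 + j27.1 Ω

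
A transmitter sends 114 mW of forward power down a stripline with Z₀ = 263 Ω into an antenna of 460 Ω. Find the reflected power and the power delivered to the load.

P_reflected ≈ 8.46 mW; P_delivered ≈ 106 mW

Γ = (460 − 263)/(460 + 263) = 0.272
|Γ|² = 0.0742
P_refl = |Γ|²·P_inc = 8.46 mW, P_del = (1 − |Γ|²)·P_inc = 106 mW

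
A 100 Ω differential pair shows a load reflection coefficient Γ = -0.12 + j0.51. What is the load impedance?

Z_L ≈ 47.9 + j67.3 Ω

Z_L = Z_0·(1 + Γ)/(1 − Γ) = 100·(0.88 + j0.51)/(1.12 − j0.51)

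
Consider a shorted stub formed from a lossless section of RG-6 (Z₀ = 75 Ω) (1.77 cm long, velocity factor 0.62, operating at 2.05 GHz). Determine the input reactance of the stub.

X_in ≈ 209 Ω (inductive)

λ = v/f = 0.62·c / 2.05 GHz = 0.0907 m
βl = 2π·l/λ = 2π × 0.195 = 70.2°
tan(βl) = 2.78
For a shorted stub, Z_in = jZ_0·tan(βl)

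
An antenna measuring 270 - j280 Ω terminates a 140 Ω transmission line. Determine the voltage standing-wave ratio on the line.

VSWR ≈ 4.29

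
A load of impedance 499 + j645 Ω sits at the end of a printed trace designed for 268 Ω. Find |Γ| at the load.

|Γ| ≈ 0.684

Γ = (Z_L − Z_0)/(Z_L + Z_0) = (231 + j645)/(767 + j645)
|Γ| = 685/1000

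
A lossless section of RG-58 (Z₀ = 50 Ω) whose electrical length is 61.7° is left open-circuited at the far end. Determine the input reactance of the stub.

X_in ≈ -26.9 Ω (capacitive)

tan(βl) = 1.86
For an open-circuited stub, Z_in = −jZ_0·cot(βl) = −jZ_0/tan(βl)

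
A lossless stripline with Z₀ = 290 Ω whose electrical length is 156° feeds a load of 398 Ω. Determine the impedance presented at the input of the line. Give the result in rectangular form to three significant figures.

tan(βl) = tan(156°) = -0.445
Z_in = Z_0·(Z_L + jZ_0·tanβl)/(Z_0 + jZ_L·tanβl)
     = 290·(398 − j129)/(290 − j177)

Z_in ≈ 347 + j83.1 Ω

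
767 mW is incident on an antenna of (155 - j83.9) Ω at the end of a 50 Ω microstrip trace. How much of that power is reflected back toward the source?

|Γ| = |(105 − j83.9)/(205 − j83.9)| = 0.607
|Γ|² = 0.368
P_refl = |Γ|²·P_inc = 282 mW, P_del = (1 − |Γ|²)·P_inc = 485 mW

P_reflected ≈ 282 mW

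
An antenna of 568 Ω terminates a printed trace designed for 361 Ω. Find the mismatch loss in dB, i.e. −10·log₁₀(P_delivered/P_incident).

mismatch loss ≈ 0.221 dB

Γ = (568 − 361)/(568 + 361) = 0.223
|Γ|² = 0.0496, so P_del/P_inc = 1 − |Γ|² = 0.95
ML = −10·log₁₀(1 − |Γ|²)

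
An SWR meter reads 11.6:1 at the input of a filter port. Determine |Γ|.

|Γ| ≈ 0.841

|Γ| = (S − 1)/(S + 1) = (11.6 − 1)/(11.6 + 1) = 10.6/12.6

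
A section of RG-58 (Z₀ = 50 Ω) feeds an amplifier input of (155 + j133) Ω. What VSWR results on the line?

VSWR ≈ 5.52

Γ = (Z_L − Z_0)/(Z_L + Z_0) = (105 + j133)/(205 + j133)
|Γ| = 169/244 = 0.693
VSWR = (1 + |Γ|)/(1 − |Γ|) = 1.69/0.307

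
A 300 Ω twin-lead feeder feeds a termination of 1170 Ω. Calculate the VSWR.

Γ = (1170 − 300)/(1170 + 300) = 0.592
VSWR = (1 + 0.592)/(1 − 0.592)

VSWR ≈ 3.9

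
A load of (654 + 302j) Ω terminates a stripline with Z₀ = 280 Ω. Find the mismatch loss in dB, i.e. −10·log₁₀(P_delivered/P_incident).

Γ = (374 + j302)/(934 + j302), |Γ| = 0.49
|Γ|² = 0.24, so P_del/P_inc = 1 − |Γ|² = 0.76
ML = −10·log₁₀(1 − |Γ|²)

mismatch loss ≈ 1.19 dB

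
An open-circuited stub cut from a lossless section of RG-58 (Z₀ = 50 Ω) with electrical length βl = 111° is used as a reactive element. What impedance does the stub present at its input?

Z_in ≈ +j19.2 Ω

tan(βl) = -2.61
For an open-circuited stub, Z_in = −jZ_0·cot(βl) = −jZ_0/tan(βl)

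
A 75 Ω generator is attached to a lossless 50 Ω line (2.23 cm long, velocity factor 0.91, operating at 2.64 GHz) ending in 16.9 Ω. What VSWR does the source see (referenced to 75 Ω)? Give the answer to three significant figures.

λ = v/f = 0.91·c / 2.64 GHz = 0.103 m
βl = 2π·l/λ = 2π × 0.216 = 77.6°
tan(βl) = 4.56
Z_in = Z_0·(Z_L + jZ_0·tanβl)/(Z_0 + jZ_L·tanβl) = 109 + j59.8 Ω
Γ_s = (Z_in − Z_s)/(Z_in + Z_s) = (34.1 + j59.8)/(184 + j59.8), |Γ_s| = 0.356
VSWR = (1 + |Γ_s|)/(1 − |Γ_s|)

VSWR ≈ 2.1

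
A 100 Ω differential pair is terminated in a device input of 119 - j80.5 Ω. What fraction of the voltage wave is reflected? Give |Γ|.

Γ = (Z_L − Z_0)/(Z_L + Z_0) = (19 − j80.5)/(219 − j80.5)
|Γ| = 82.7/233

|Γ| ≈ 0.354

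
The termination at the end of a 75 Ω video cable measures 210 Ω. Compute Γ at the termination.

Γ = 0.474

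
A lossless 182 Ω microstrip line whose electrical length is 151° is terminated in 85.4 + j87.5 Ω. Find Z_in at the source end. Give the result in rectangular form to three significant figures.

Z_in ≈ 66.8 + j3.15 Ω

tan(βl) = tan(151°) = -0.554
Z_in = Z_0·(Z_L + jZ_0·tanβl)/(Z_0 + jZ_L·tanβl)
     = 182·(85.4 − j13.4)/(231 − j47.3)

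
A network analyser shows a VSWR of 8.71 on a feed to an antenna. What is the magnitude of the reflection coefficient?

|Γ| ≈ 0.794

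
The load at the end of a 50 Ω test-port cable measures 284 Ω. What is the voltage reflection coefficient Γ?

Γ = (Z_L − Z_0)/(Z_L + Z_0) = (284 − 50)/(284 + 50) = 234/334

Γ = 0.701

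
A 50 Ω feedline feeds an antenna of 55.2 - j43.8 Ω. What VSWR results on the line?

VSWR ≈ 2.26

Γ = (Z_L − Z_0)/(Z_L + Z_0) = (5.2 − j43.8)/(105.2 − j43.8)
|Γ| = 44.1/114 = 0.387
VSWR = (1 + |Γ|)/(1 − |Γ|) = 1.39/0.613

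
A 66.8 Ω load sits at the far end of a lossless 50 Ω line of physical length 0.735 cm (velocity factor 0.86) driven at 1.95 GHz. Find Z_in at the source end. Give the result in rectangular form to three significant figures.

λ = v/f = 0.86·c / 1.95 GHz = 0.132 m
βl = 2π·l/λ = 2π × 0.0556 = 20°
tan(βl) = tan(20°) = 0.364
Z_in = Z_0·(Z_L + jZ_0·tanβl)/(Z_0 + jZ_L·tanβl)
     = 50·(66.8 + j18.2)/(50 + j24.3)

Z_in ≈ 61.2 − j11.6 Ω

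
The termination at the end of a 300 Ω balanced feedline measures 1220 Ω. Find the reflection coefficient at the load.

Γ = 0.605

Γ = (Z_L − Z_0)/(Z_L + Z_0) = (1220 − 300)/(1220 + 300) = 920/1520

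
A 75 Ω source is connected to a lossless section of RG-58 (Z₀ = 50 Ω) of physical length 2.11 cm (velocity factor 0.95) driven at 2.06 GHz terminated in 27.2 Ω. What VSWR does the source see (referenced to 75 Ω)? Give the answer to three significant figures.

λ = v/f = 0.95·c / 2.06 GHz = 0.138 m
βl = 2π·l/λ = 2π × 0.153 = 54.9°
tan(βl) = 1.42
Z_in = Z_0·(Z_L + jZ_0·tanβl)/(Z_0 + jZ_L·tanβl) = 51.4 + j31.3 Ω
Γ_s = (Z_in − Z_s)/(Z_in + Z_s) = (-23.6 + j31.3)/(126 + j31.3), |Γ_s| = 0.301
VSWR = (1 + |Γ_s|)/(1 − |Γ_s|)

VSWR ≈ 1.86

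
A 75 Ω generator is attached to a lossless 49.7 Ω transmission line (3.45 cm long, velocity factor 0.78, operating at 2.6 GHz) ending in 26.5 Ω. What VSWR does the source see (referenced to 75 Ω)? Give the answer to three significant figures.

λ = v/f = 0.78·c / 2.6 GHz = 0.09 m
βl = 2π·l/λ = 2π × 0.383 = 138°
tan(βl) = -0.9
Z_in = Z_0·(Z_L + jZ_0·tanβl)/(Z_0 + jZ_L·tanβl) = 39 − j26 Ω
Γ_s = (Z_in − Z_s)/(Z_in + Z_s) = (-36 − j26)/(114 − j26), |Γ_s| = 0.38
VSWR = (1 + |Γ_s|)/(1 − |Γ_s|)

VSWR ≈ 2.23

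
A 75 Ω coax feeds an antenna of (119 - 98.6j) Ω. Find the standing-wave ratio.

VSWR ≈ 2.97

Γ = (Z_L − Z_0)/(Z_L + Z_0) = (44 − j98.6)/(194 − j98.6)
|Γ| = 108/218 = 0.496
VSWR = (1 + |Γ|)/(1 − |Γ|) = 1.5/0.504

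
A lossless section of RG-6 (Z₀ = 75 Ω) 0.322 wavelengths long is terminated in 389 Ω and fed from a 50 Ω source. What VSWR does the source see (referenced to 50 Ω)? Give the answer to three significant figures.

VSWR ≈ 4.31

βl = 2π × 0.322 = 116°
tan(βl) = -2.06
Z_in = Z_0·(Z_L + jZ_0·tanβl)/(Z_0 + jZ_L·tanβl) = 17.7 + j34.8 Ω
Γ_s = (Z_in − Z_s)/(Z_in + Z_s) = (-32.3 + j34.8)/(67.7 + j34.8), |Γ_s| = 0.623
VSWR = (1 + |Γ_s|)/(1 − |Γ_s|)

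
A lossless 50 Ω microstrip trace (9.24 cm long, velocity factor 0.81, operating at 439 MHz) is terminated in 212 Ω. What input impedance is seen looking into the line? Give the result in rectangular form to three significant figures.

λ = v/f = 0.81·c / 439 MHz = 0.554 m
βl = 2π·l/λ = 2π × 0.167 = 60.1°
tan(βl) = tan(60.1°) = 1.74
Z_in = Z_0·(Z_L + jZ_0·tanβl)/(Z_0 + jZ_L·tanβl)
     = 50·(212 + j86.9)/(50 + j369)

Z_in ≈ 15.4 − j26.7 Ω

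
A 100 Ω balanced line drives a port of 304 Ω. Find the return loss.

Γ = (304 − 100)/(304 + 100) = 0.505
RL = −20·log₁₀|Γ| = −20·log₁₀(0.505)

RL ≈ 5.94 dB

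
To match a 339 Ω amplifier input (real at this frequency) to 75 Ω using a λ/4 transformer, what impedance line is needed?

Z_qwt ≈ 159 Ω

Z_qwt = √(Z_0·R_L) = √(75 × 339) = √25420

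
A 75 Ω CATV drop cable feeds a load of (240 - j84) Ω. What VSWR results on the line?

VSWR ≈ 3.63

Γ = (Z_L − Z_0)/(Z_L + Z_0) = (165 − j84)/(315 − j84)
|Γ| = 185/326 = 0.568
VSWR = (1 + |Γ|)/(1 − |Γ|) = 1.57/0.432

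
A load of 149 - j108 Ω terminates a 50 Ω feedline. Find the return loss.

RL ≈ 3.78 dB

Γ = (99 − j108)/(199 − j108), |Γ| = 0.647
RL = −20·log₁₀|Γ| = −20·log₁₀(0.647)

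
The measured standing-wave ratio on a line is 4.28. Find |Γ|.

|Γ| = (S − 1)/(S + 1) = (4.28 − 1)/(4.28 + 1) = 3.28/5.28

|Γ| ≈ 0.621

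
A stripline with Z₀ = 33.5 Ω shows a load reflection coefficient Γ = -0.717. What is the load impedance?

Z_L ≈ 5.52 Ω

Z_L = Z_0·(1 + Γ)/(1 − Γ) = 33.5·(0.283)/(1.72)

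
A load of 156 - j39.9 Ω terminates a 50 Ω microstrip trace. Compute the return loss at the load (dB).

RL ≈ 5.36 dB

Γ = (106 − j39.9)/(206 − j39.9), |Γ| = 0.54
RL = −20·log₁₀|Γ| = −20·log₁₀(0.54)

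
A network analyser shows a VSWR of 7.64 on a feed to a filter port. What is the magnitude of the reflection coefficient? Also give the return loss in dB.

|Γ| ≈ 0.769; return loss ≈ 2.29 dB

|Γ| = (S − 1)/(S + 1) = (7.64 − 1)/(7.64 + 1) = 6.64/8.64
RL = −20·log₁₀|Γ| = −20·log₁₀(0.769)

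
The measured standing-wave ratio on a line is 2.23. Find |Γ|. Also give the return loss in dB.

|Γ| ≈ 0.381; return loss ≈ 8.39 dB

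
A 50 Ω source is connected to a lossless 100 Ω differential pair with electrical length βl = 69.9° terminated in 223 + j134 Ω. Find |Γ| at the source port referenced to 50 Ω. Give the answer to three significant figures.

tan(βl) = 2.73
Z_in = Z_0·(Z_L + jZ_0·tanβl)/(Z_0 + jZ_L·tanβl) = 42.7 − j55.2 Ω
Γ_s = (Z_in − Z_s)/(Z_in + Z_s) = (-7.3 − j55.2)/(92.7 − j55.2), |Γ_s| = 0.516

|Γ| ≈ 0.516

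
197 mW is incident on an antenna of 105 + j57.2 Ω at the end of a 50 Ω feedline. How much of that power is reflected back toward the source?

|Γ| = |(55 + j57.2)/(155 + j57.2)| = 0.48
|Γ|² = 0.231
P_refl = |Γ|²·P_inc = 45.4 mW, P_del = (1 − |Γ|²)·P_inc = 152 mW

P_reflected ≈ 45.4 mW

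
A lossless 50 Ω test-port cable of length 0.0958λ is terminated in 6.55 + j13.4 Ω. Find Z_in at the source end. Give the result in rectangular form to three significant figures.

Z_in ≈ 14.3 + j56.9 Ω

βl = 2π × 0.0958 = 34.5°
tan(βl) = tan(34.5°) = 0.687
Z_in = Z_0·(Z_L + jZ_0·tanβl)/(Z_0 + jZ_L·tanβl)
     = 50·(6.55 + j47.7)/(40.8 + j4.5)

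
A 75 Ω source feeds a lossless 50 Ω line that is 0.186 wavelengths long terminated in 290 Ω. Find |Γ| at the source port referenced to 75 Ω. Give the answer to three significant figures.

|Γ| ≈ 0.777

βl = 2π × 0.186 = 67°
tan(βl) = 2.35
Z_in = Z_0·(Z_L + jZ_0·tanβl)/(Z_0 + jZ_L·tanβl) = 10.1 − j20.5 Ω
Γ_s = (Z_in − Z_s)/(Z_in + Z_s) = (-64.9 − j20.5)/(85.1 − j20.5), |Γ_s| = 0.777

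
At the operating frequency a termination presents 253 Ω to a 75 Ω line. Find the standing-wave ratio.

Γ = (253 − 75)/(253 + 75) = 0.543
VSWR = (1 + 0.543)/(1 − 0.543)

VSWR ≈ 3.37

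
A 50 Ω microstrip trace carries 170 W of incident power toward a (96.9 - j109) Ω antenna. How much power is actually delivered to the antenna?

P_delivered ≈ 98.5 W

|Γ| = |(46.9 − j109)/(146.9 − j109)| = 0.649
|Γ|² = 0.421
P_refl = |Γ|²·P_inc = 71.5 W, P_del = (1 − |Γ|²)·P_inc = 98.5 W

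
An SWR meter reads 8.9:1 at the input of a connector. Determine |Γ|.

|Γ| = (S − 1)/(S + 1) = (8.9 − 1)/(8.9 + 1) = 7.9/9.9

|Γ| ≈ 0.798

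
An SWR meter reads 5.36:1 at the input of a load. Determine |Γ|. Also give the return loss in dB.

|Γ| = (S − 1)/(S + 1) = (5.36 − 1)/(5.36 + 1) = 4.36/6.36
RL = −20·log₁₀|Γ| = −20·log₁₀(0.686)

|Γ| ≈ 0.686; return loss ≈ 3.28 dB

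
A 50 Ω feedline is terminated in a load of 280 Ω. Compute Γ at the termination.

Γ = 0.697

Γ = (Z_L − Z_0)/(Z_L + Z_0) = (280 − 50)/(280 + 50) = 230/330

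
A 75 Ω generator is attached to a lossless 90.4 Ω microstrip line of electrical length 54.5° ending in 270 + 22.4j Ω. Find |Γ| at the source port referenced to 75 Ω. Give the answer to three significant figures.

tan(βl) = 1.4
Z_in = Z_0·(Z_L + jZ_0·tanβl)/(Z_0 + jZ_L·tanβl) = 44.6 − j57.5 Ω
Γ_s = (Z_in − Z_s)/(Z_in + Z_s) = (-30.4 − j57.5)/(120 − j57.5), |Γ_s| = 0.49

|Γ| ≈ 0.49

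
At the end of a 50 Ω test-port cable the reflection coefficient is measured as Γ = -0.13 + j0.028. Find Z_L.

Z_L = Z_0·(1 + Γ)/(1 − Γ) = 50·(0.87 + j0.028)/(1.13 − j0.028)

Z_L ≈ 38.4 + j2.19 Ω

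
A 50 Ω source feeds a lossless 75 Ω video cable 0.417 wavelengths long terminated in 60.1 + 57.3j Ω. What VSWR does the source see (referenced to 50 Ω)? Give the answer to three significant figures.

βl = 2π × 0.417 = 150°
tan(βl) = -0.575
Z_in = Z_0·(Z_L + jZ_0·tanβl)/(Z_0 + jZ_L·tanβl) = 35 + j21.1 Ω
Γ_s = (Z_in − Z_s)/(Z_in + Z_s) = (-15 + j21.1)/(85 + j21.1), |Γ_s| = 0.295
VSWR = (1 + |Γ_s|)/(1 − |Γ_s|)

VSWR ≈ 1.84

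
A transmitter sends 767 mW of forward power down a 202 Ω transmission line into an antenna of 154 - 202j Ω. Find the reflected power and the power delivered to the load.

P_reflected ≈ 197 mW; P_delivered ≈ 570 mW

|Γ| = |(-48 − j202)/(356 − j202)| = 0.507
|Γ|² = 0.257
P_refl = |Γ|²·P_inc = 197 mW, P_del = (1 − |Γ|²)·P_inc = 570 mW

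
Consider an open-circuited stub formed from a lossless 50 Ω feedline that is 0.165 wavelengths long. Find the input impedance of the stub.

βl = 2π × 0.165 = 59.4°
tan(βl) = 1.69
For an open-circuited stub, Z_in = −jZ_0·cot(βl) = −jZ_0/tan(βl)

Z_in ≈ −j29.6 Ω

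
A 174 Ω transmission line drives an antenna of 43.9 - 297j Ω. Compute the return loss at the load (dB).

Γ = (-130.1 − j297)/(217.9 − j297), |Γ| = 0.88
RL = −20·log₁₀|Γ| = −20·log₁₀(0.88)

RL ≈ 1.11 dB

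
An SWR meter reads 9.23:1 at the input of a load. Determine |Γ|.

|Γ| = (S − 1)/(S + 1) = (9.23 − 1)/(9.23 + 1) = 8.23/10.2

|Γ| ≈ 0.804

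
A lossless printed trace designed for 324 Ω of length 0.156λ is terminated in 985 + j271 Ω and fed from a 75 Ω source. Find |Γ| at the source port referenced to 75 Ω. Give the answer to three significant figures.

βl = 2π × 0.156 = 56.2°
tan(βl) = 1.49
Z_in = Z_0·(Z_L + jZ_0·tanβl)/(Z_0 + jZ_L·tanβl) = 154 − j226 Ω
Γ_s = (Z_in − Z_s)/(Z_in + Z_s) = (79 − j226)/(229 − j226), |Γ_s| = 0.744

|Γ| ≈ 0.744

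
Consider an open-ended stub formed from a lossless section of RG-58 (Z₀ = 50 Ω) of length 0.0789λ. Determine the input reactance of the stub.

βl = 2π × 0.0789 = 28.4°
tan(βl) = 0.541
For an open-ended stub, Z_in = −jZ_0·cot(βl) = −jZ_0/tan(βl)

X_in ≈ -92.5 Ω (capacitive)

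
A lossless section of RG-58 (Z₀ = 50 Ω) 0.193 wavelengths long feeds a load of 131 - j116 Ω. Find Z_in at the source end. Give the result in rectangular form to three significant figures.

Z_in ≈ 10.6 − j7.84 Ω

βl = 2π × 0.193 = 69.5°
tan(βl) = tan(69.5°) = 2.67
Z_in = Z_0·(Z_L + jZ_0·tanβl)/(Z_0 + jZ_L·tanβl)
     = 50·(131 + j17.6)/(360 + j350)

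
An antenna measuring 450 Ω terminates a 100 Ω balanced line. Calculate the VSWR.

Γ = (450 − 100)/(450 + 100) = 0.636
VSWR = (1 + 0.636)/(1 − 0.636)

VSWR ≈ 4.5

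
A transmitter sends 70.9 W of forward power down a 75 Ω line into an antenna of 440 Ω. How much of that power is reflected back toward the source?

P_reflected ≈ 35.6 W

Γ = (440 − 75)/(440 + 75) = 0.709
|Γ|² = 0.502
P_refl = |Γ|²·P_inc = 35.6 W, P_del = (1 − |Γ|²)·P_inc = 35.3 W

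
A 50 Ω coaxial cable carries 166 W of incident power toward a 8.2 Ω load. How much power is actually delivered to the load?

Γ = (8.2 − 50)/(8.2 + 50) = -0.718
|Γ|² = 0.516
P_refl = |Γ|²·P_inc = 85.6 W, P_del = (1 − |Γ|²)·P_inc = 80.4 W

P_delivered ≈ 80.4 W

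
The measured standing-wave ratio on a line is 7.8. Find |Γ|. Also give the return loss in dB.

|Γ| ≈ 0.773; return loss ≈ 2.24 dB

|Γ| = (S − 1)/(S + 1) = (7.8 − 1)/(7.8 + 1) = 6.8/8.8
RL = −20·log₁₀|Γ| = −20·log₁₀(0.773)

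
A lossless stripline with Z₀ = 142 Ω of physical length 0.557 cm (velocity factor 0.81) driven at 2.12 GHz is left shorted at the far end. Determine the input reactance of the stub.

λ = v/f = 0.81·c / 2.12 GHz = 0.115 m
βl = 2π·l/λ = 2π × 0.0486 = 17.5°
tan(βl) = 0.315
For a shorted stub, Z_in = jZ_0·tan(βl)

X_in ≈ 44.8 Ω (inductive)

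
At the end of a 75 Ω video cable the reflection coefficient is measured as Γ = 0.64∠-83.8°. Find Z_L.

Z_L = Z_0·(1 + Γ)/(1 − Γ) = 75·(1.07 − j0.636)/(0.931 + j0.636)

Z_L ≈ 34.8 − j75.1 Ω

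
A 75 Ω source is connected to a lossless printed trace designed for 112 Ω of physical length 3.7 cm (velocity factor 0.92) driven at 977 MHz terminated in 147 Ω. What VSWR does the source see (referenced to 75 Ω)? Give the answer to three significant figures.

λ = v/f = 0.92·c / 977 MHz = 0.282 m
βl = 2π·l/λ = 2π × 0.131 = 47.2°
tan(βl) = 1.08
Z_in = Z_0·(Z_L + jZ_0·tanβl)/(Z_0 + jZ_L·tanβl) = 106 − j29.1 Ω
Γ_s = (Z_in − Z_s)/(Z_in + Z_s) = (30.9 − j29.1)/(181 − j29.1), |Γ_s| = 0.231
VSWR = (1 + |Γ_s|)/(1 − |Γ_s|)

VSWR ≈ 1.6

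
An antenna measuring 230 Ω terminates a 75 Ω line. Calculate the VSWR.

VSWR ≈ 3.07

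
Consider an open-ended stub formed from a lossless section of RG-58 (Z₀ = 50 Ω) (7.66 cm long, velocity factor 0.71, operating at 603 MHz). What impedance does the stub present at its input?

λ = v/f = 0.71·c / 603 MHz = 0.353 m
βl = 2π·l/λ = 2π × 0.217 = 78.1°
tan(βl) = 4.73
For an open-ended stub, Z_in = −jZ_0·cot(βl) = −jZ_0/tan(βl)

Z_in ≈ −j10.6 Ω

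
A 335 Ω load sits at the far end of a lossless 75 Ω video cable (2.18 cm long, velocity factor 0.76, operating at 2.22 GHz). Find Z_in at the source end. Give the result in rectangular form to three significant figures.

Z_in ≈ 17.7 − j17.2 Ω

λ = v/f = 0.76·c / 2.22 GHz = 0.103 m
βl = 2π·l/λ = 2π × 0.212 = 76.4°
tan(βl) = tan(76.4°) = 4.14
Z_in = Z_0·(Z_L + jZ_0·tanβl)/(Z_0 + jZ_L·tanβl)
     = 75·(335 + j310)/(75 + j1390)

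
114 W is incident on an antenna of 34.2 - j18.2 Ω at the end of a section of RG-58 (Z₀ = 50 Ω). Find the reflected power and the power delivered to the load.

P_reflected ≈ 8.92 W; P_delivered ≈ 105 W

|Γ| = |(-15.8 − j18.2)/(84.2 − j18.2)| = 0.28
|Γ|² = 0.0783
P_refl = |Γ|²·P_inc = 8.92 W, P_del = (1 − |Γ|²)·P_inc = 105 W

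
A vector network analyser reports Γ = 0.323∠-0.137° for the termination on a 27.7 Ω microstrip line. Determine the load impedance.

Z_L ≈ 54.1 − j0.0934 Ω

Z_L = Z_0·(1 + Γ)/(1 − Γ) = 27.7·(1.32 − j0.000772)/(0.677 + j0.000772)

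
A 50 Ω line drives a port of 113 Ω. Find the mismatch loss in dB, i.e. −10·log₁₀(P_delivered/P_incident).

mismatch loss ≈ 0.703 dB

Γ = (113 − 50)/(113 + 50) = 0.387
|Γ|² = 0.149, so P_del/P_inc = 1 − |Γ|² = 0.851
ML = −10·log₁₀(1 − |Γ|²)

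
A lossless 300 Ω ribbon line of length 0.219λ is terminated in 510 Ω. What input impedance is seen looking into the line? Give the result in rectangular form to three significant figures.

βl = 2π × 0.219 = 78.8°
tan(βl) = tan(78.8°) = 5.07
Z_in = Z_0·(Z_L + jZ_0·tanβl)/(Z_0 + jZ_L·tanβl)
     = 300·(510 + j1520)/(300 + j2590)

Z_in ≈ 181 − j38.2 Ω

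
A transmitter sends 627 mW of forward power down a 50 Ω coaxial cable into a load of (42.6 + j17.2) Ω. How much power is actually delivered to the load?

|Γ| = |(-7.4 + j17.2)/(92.6 + j17.2)| = 0.199
|Γ|² = 0.0395
P_refl = |Γ|²·P_inc = 24.8 mW, P_del = (1 − |Γ|²)·P_inc = 602 mW

P_delivered ≈ 602 mW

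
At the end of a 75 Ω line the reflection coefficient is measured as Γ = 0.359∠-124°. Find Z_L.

Z_L = Z_0·(1 + Γ)/(1 − Γ) = 75·(0.799 − j0.298)/(1.2 + j0.298)

Z_L ≈ 42.7 − j29.2 Ω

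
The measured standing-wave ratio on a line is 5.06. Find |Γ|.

|Γ| ≈ 0.67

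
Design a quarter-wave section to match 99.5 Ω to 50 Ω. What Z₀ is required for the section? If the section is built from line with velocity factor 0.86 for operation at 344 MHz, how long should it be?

Z_qwt ≈ 70.5 Ω; length ≈ 18.8 cm

Z_qwt = √(Z_0·R_L) = √(50 × 99.5) = √4975
λ = 0.86·c/f = 0.75 m, so l = λ/4 = 0.188 m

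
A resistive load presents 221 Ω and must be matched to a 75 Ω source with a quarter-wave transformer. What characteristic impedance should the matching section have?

Z_qwt = √(Z_0·R_L) = √(75 × 221) = √16580

Z_qwt ≈ 129 Ω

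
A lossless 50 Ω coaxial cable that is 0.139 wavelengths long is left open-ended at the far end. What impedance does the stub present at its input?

βl = 2π × 0.139 = 50°
tan(βl) = 1.19
For an open-ended stub, Z_in = −jZ_0·cot(βl) = −jZ_0/tan(βl)

Z_in ≈ −j41.9 Ω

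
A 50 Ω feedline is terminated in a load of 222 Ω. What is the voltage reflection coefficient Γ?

Γ = 0.632

Γ = (Z_L − Z_0)/(Z_L + Z_0) = (222 − 50)/(222 + 50) = 172/272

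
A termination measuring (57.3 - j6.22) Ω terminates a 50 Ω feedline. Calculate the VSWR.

Γ = (Z_L − Z_0)/(Z_L + Z_0) = (7.3 − j6.22)/(107.3 − j6.22)
|Γ| = 9.59/107 = 0.0892
VSWR = (1 + |Γ|)/(1 − |Γ|) = 1.09/0.911

VSWR ≈ 1.2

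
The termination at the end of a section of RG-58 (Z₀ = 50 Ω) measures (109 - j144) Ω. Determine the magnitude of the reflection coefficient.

Γ = (Z_L − Z_0)/(Z_L + Z_0) = (59 − j144)/(159 − j144)
|Γ| = 156/215

|Γ| ≈ 0.725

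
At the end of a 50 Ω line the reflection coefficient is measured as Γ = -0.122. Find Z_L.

Z_L ≈ 39.1 Ω

Z_L = Z_0·(1 + Γ)/(1 − Γ) = 50·(0.878)/(1.12)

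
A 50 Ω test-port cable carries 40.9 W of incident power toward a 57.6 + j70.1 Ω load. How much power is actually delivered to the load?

P_delivered ≈ 28.6 W

|Γ| = |(7.6 + j70.1)/(107.6 + j70.1)| = 0.549
|Γ|² = 0.301
P_refl = |Γ|²·P_inc = 12.3 W, P_del = (1 − |Γ|²)·P_inc = 28.6 W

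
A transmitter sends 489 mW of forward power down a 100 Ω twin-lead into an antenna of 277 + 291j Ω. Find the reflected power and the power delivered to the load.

|Γ| = |(177 + j291)/(377 + j291)| = 0.715
|Γ|² = 0.511
P_refl = |Γ|²·P_inc = 250 mW, P_del = (1 − |Γ|²)·P_inc = 239 mW

P_reflected ≈ 250 mW; P_delivered ≈ 239 mW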